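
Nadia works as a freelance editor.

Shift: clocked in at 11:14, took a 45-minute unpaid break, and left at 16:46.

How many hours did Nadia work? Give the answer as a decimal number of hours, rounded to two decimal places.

4.78 hours

Shift: 11:14–16:46 = 5 h 32 min; less 45 min break → 4 h 47 min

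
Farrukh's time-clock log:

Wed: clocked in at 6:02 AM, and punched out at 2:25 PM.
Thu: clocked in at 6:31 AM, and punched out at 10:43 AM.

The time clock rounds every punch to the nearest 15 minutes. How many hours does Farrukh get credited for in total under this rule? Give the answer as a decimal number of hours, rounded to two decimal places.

12.75 hours

Wed: in 6:02 AM→6:00 AM, out 2:25 PM→2:30 PM; 8 h 30 min
Thu: in 6:31 AM→6:30 AM, out 10:43 AM→10:45 AM; 4 h 15 min
Total credited: 12 h 45 min.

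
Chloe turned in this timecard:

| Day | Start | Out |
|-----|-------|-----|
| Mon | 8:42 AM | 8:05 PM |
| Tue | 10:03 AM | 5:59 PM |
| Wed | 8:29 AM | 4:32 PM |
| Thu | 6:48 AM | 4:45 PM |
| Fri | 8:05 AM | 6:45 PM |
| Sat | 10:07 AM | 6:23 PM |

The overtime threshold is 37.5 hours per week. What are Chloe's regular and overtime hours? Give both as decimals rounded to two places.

Mon: 8:42 AM–8:05 PM = 11 h 23 min
Tue: 10:03 AM–5:59 PM = 7 h 56 min
Wed: 8:29 AM–4:32 PM = 8 h 3 min
Thu: 6:48 AM–4:45 PM = 9 h 57 min
Fri: 8:05 AM–6:45 PM = 10 h 40 min
Sat: 10:07 AM–6:23 PM = 8 h 16 min
Total worked: 56 h 15 min = 56.25 h.
Threshold 37.5 h → overtime 18 h 45 min, regular 37 h 30 min.

Regular 37.50 hours, overtime 18.75 hours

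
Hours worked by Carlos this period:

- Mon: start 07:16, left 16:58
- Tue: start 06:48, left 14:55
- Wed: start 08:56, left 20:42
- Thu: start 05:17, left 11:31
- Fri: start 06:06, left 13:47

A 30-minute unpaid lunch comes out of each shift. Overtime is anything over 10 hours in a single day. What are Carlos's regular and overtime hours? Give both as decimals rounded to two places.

Regular 39.73 hours, overtime 1.27 hours

Mon: 07:16–16:58 = 9 h 42 min; less 30 min break → 9 h 12 min
Tue: 06:48–14:55 = 8 h 7 min; less 30 min break → 7 h 37 min
Wed: 08:56–20:42 = 11 h 46 min; less 30 min break → 11 h 16 min
Thu: 05:17–11:31 = 6 h 14 min; less 30 min break → 5 h 44 min
Fri: 06:06–13:47 = 7 h 41 min; less 30 min break → 7 h 11 min
Mon reg 9 h 12 min / OT 0 h 0 min; Tue reg 7 h 37 min / OT 0 h 0 min; Wed reg 10 h 0 min / OT 1 h 16 min; Thu reg 5 h 44 min / OT 0 h 0 min; Fri reg 7 h 11 min / OT 0 h 0 min.
Totals: regular 39 h 44 min, overtime 1 h 16 min.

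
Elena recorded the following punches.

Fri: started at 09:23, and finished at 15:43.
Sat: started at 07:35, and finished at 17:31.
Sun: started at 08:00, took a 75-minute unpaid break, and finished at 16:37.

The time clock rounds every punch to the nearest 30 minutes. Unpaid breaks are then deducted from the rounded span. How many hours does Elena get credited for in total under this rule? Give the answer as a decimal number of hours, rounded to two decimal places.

Fri: in 09:23→09:30, out 15:43→15:30; 6 h 0 min
Sat: in 07:35→07:30, out 17:31→17:30; 10 h 0 min
Sun: in 08:00→08:00, out 16:37→16:30; 8 h 30 min − 75 min = 7 h 15 min
Total credited: 23 h 15 min.

23.25 hours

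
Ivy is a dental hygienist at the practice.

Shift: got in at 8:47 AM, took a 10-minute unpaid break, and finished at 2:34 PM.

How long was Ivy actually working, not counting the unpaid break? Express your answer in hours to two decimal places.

Shift: 8:47 AM–2:34 PM = 5 h 47 min; less 10 min break → 5 h 37 min

5.62 hours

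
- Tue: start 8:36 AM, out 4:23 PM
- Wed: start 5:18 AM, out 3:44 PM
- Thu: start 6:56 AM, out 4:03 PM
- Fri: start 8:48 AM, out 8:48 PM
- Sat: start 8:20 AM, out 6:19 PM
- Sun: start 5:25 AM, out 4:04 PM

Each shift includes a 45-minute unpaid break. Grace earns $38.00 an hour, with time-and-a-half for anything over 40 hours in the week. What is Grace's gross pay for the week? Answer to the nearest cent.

$2401.60

Tue: 8:36 AM–4:23 PM = 7 h 47 min; less 45 min break → 7 h 2 min
Wed: 5:18 AM–3:44 PM = 10 h 26 min; less 45 min break → 9 h 41 min
Thu: 6:56 AM–4:03 PM = 9 h 7 min; less 45 min break → 8 h 22 min
Fri: 8:48 AM–8:48 PM = 12 h 0 min; less 45 min break → 11 h 15 min
Sat: 8:20 AM–6:19 PM = 9 h 59 min; less 45 min break → 9 h 14 min
Sun: 5:25 AM–4:04 PM = 10 h 39 min; less 45 min break → 9 h 54 min
Total worked: 55 h 28 min = 3328 min.
Regular 40 h 0 min = 2400 min at $38.00/h; overtime 15 h 28 min = 928 min at $57.00/h.
Pay = (2400 × $38.00 + 928 × $57.00) ÷ 60 = $2401.60.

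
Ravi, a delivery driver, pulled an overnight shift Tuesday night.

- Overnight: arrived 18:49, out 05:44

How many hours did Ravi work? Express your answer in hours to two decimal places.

10.92 hours

Overnight: 18:49 → midnight = 5 h 11 min; midnight → 05:44 = 5 h 44 min; span 10 h 55 min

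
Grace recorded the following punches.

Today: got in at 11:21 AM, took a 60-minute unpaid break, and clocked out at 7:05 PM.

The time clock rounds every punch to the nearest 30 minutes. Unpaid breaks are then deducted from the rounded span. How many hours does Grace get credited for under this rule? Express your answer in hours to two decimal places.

Today: in 11:21 AM→11:30 AM, out 7:05 PM→7:00 PM; 7 h 30 min − 60 min = 6 h 30 min

6.50 hours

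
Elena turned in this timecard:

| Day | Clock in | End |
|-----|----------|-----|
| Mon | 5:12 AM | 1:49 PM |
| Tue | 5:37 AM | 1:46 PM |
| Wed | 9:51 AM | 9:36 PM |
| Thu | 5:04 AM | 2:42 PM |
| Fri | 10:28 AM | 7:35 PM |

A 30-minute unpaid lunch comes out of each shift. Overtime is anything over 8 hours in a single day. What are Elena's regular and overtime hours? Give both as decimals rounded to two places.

Mon: 5:12 AM–1:49 PM = 8 h 37 min; less 30 min break → 8 h 7 min
Tue: 5:37 AM–1:46 PM = 8 h 9 min; less 30 min break → 7 h 39 min
Wed: 9:51 AM–9:36 PM = 11 h 45 min; less 30 min break → 11 h 15 min
Thu: 5:04 AM–2:42 PM = 9 h 38 min; less 30 min break → 9 h 8 min
Fri: 10:28 AM–7:35 PM = 9 h 7 min; less 30 min break → 8 h 37 min
Mon reg 8 h 0 min / OT 0 h 7 min; Tue reg 7 h 39 min / OT 0 h 0 min; Wed reg 8 h 0 min / OT 3 h 15 min; Thu reg 8 h 0 min / OT 1 h 8 min; Fri reg 8 h 0 min / OT 0 h 37 min.
Totals: regular 39 h 39 min, overtime 5 h 7 min.

Regular 39.65 hours, overtime 5.12 hours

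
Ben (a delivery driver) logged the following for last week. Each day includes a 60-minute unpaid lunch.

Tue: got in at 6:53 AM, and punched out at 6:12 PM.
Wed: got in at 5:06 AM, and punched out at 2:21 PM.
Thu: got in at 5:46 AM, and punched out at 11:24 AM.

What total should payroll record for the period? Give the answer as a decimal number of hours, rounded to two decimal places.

Tue: 6:53 AM–6:12 PM = 11 h 19 min; less 60 min break → 10 h 19 min
Wed: 5:06 AM–2:21 PM = 9 h 15 min; less 60 min break → 8 h 15 min
Thu: 5:46 AM–11:24 AM = 5 h 38 min; less 60 min break → 4 h 38 min
Total: 10 h 19 min + 8 h 15 min + 4 h 38 min = 23 h 12 min.

23.20 hours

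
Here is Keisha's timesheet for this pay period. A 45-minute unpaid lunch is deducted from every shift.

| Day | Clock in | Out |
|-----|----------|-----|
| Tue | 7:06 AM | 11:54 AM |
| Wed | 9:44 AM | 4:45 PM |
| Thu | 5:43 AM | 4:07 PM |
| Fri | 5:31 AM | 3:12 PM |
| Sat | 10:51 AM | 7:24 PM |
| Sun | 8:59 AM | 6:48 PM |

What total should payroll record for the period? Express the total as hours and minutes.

45 h 46 min

Tue: 7:06 AM–11:54 AM = 4 h 48 min; less 45 min break → 4 h 3 min
Wed: 9:44 AM–4:45 PM = 7 h 1 min; less 45 min break → 6 h 16 min
Thu: 5:43 AM–4:07 PM = 10 h 24 min; less 45 min break → 9 h 39 min
Fri: 5:31 AM–3:12 PM = 9 h 41 min; less 45 min break → 8 h 56 min
Sat: 10:51 AM–7:24 PM = 8 h 33 min; less 45 min break → 7 h 48 min
Sun: 8:59 AM–6:48 PM = 9 h 49 min; less 45 min break → 9 h 4 min
Total: 4 h 3 min + 6 h 16 min + 9 h 39 min + 8 h 56 min + 7 h 48 min + 9 h 4 min = 45 h 46 min.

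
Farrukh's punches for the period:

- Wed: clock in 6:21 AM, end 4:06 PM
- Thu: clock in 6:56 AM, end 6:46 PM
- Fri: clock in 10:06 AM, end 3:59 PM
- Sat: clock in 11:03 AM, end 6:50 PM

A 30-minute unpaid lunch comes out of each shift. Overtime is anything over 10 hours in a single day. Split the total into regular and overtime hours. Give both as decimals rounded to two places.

Wed: 6:21 AM–4:06 PM = 9 h 45 min; less 30 min break → 9 h 15 min
Thu: 6:56 AM–6:46 PM = 11 h 50 min; less 30 min break → 11 h 20 min
Fri: 10:06 AM–3:59 PM = 5 h 53 min; less 30 min break → 5 h 23 min
Sat: 11:03 AM–6:50 PM = 7 h 47 min; less 30 min break → 7 h 17 min
Wed reg 9 h 15 min / OT 0 h 0 min; Thu reg 10 h 0 min / OT 1 h 20 min; Fri reg 5 h 23 min / OT 0 h 0 min; Sat reg 7 h 17 min / OT 0 h 0 min.
Totals: regular 31 h 55 min, overtime 1 h 20 min.

Regular 31.92 hours, overtime 1.33 hours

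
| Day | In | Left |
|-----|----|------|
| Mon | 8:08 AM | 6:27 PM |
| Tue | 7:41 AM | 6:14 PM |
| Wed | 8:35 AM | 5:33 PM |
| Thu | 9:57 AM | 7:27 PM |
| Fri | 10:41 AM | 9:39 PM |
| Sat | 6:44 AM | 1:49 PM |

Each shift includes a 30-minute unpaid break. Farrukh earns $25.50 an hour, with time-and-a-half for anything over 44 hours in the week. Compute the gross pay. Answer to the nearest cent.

Mon: 8:08 AM–6:27 PM = 10 h 19 min; less 30 min break → 9 h 49 min
Tue: 7:41 AM–6:14 PM = 10 h 33 min; less 30 min break → 10 h 3 min
Wed: 8:35 AM–5:33 PM = 8 h 58 min; less 30 min break → 8 h 28 min
Thu: 9:57 AM–7:27 PM = 9 h 30 min; less 30 min break → 9 h 0 min
Fri: 10:41 AM–9:39 PM = 10 h 58 min; less 30 min break → 10 h 28 min
Sat: 6:44 AM–1:49 PM = 7 h 5 min; less 30 min break → 6 h 35 min
Total worked: 54 h 23 min = 3263 min.
Regular 44 h 0 min = 2640 min at $25.50/h; overtime 10 h 23 min = 623 min at $38.25/h.
Pay = (2640 × $25.50 + 623 × $38.25) ÷ 60 = $1519.16.

$1519.16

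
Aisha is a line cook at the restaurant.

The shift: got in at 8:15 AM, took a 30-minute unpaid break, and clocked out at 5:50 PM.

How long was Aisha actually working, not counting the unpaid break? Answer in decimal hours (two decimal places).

9.08 hours

The shift: 8:15 AM–5:50 PM = 9 h 35 min; less 30 min break → 9 h 5 min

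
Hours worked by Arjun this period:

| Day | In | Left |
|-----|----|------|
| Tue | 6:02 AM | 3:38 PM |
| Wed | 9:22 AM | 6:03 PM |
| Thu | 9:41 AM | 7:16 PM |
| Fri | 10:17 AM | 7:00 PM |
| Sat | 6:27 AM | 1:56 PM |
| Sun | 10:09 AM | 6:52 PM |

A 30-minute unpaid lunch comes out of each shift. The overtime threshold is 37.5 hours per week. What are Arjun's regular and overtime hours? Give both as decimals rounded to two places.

Tue: 6:02 AM–3:38 PM = 9 h 36 min; less 30 min break → 9 h 6 min
Wed: 9:22 AM–6:03 PM = 8 h 41 min; less 30 min break → 8 h 11 min
Thu: 9:41 AM–7:16 PM = 9 h 35 min; less 30 min break → 9 h 5 min
Fri: 10:17 AM–7:00 PM = 8 h 43 min; less 30 min break → 8 h 13 min
Sat: 6:27 AM–1:56 PM = 7 h 29 min; less 30 min break → 6 h 59 min
Sun: 10:09 AM–6:52 PM = 8 h 43 min; less 30 min break → 8 h 13 min
Total worked: 49 h 47 min = 49.78 h.
Threshold 37.5 h → overtime 12 h 17 min, regular 37 h 30 min.

Regular 37.50 hours, overtime 12.28 hours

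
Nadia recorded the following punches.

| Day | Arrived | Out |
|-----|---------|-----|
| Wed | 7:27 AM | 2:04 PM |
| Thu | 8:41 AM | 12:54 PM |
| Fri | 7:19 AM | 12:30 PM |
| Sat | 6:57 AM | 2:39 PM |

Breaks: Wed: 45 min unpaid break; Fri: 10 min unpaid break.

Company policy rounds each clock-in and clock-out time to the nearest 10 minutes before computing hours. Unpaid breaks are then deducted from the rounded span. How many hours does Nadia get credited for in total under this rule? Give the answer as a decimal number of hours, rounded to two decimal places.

Wed: in 7:27 AM→7:30 AM, out 2:04 PM→2:00 PM; 6 h 30 min − 45 min = 5 h 45 min
Thu: in 8:41 AM→8:40 AM, out 12:54 PM→12:50 PM; 4 h 10 min
Fri: in 7:19 AM→7:20 AM, out 12:30 PM→12:30 PM; 5 h 10 min − 10 min = 5 h 0 min
Sat: in 6:57 AM→7:00 AM, out 2:39 PM→2:40 PM; 7 h 40 min
Total credited: 22 h 35 min.

22.58 hours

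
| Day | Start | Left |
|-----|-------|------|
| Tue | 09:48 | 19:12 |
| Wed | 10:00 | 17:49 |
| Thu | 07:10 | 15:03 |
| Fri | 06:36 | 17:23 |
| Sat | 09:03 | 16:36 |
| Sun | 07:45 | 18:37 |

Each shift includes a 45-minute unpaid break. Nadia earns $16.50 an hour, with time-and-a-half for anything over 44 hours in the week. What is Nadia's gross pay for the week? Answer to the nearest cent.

$869.55

Tue: 09:48–19:12 = 9 h 24 min; less 45 min break → 8 h 39 min
Wed: 10:00–17:49 = 7 h 49 min; less 45 min break → 7 h 4 min
Thu: 07:10–15:03 = 7 h 53 min; less 45 min break → 7 h 8 min
Fri: 06:36–17:23 = 10 h 47 min; less 45 min break → 10 h 2 min
Sat: 09:03–16:36 = 7 h 33 min; less 45 min break → 6 h 48 min
Sun: 07:45–18:37 = 10 h 52 min; less 45 min break → 10 h 7 min
Total worked: 49 h 48 min = 2988 min.
Regular 44 h 0 min = 2640 min at $16.50/h; overtime 5 h 48 min = 348 min at $24.75/h.
Pay = (2640 × $16.50 + 348 × $24.75) ÷ 60 = $869.55.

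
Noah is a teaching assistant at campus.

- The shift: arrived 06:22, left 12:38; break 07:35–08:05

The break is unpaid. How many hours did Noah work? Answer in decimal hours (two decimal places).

The shift: 06:22–12:38 = 6 h 16 min; less 30 min break → 5 h 46 min

5.77 hours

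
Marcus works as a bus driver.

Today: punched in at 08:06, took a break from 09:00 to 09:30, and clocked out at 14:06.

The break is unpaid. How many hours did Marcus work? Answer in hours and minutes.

Today: 08:06–14:06 = 6 h 0 min; less 30 min break → 5 h 30 min

5 h 30 min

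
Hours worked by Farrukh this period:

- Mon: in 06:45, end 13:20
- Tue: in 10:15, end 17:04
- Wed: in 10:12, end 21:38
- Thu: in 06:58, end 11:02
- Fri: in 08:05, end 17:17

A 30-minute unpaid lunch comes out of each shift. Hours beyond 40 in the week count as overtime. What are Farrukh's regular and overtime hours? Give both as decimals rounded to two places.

Mon: 06:45–13:20 = 6 h 35 min; less 30 min break → 6 h 5 min
Tue: 10:15–17:04 = 6 h 49 min; less 30 min break → 6 h 19 min
Wed: 10:12–21:38 = 11 h 26 min; less 30 min break → 10 h 56 min
Thu: 06:58–11:02 = 4 h 4 min; less 30 min break → 3 h 34 min
Fri: 08:05–17:17 = 9 h 12 min; less 30 min break → 8 h 42 min
Total worked: 35 h 36 min = 35.60 h.
Threshold 40 h → overtime 0 h 0 min, regular 35 h 36 min.

Regular 35.60 hours, overtime 0.00 hours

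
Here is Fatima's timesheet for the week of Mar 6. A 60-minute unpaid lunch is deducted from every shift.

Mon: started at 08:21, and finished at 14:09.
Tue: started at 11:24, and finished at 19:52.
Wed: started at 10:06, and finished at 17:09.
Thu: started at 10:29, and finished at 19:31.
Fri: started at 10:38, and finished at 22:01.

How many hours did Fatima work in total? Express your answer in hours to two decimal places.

36.73 hours

Mon: 08:21–14:09 = 5 h 48 min; less 60 min break → 4 h 48 min
Tue: 11:24–19:52 = 8 h 28 min; less 60 min break → 7 h 28 min
Wed: 10:06–17:09 = 7 h 3 min; less 60 min break → 6 h 3 min
Thu: 10:29–19:31 = 9 h 2 min; less 60 min break → 8 h 2 min
Fri: 10:38–22:01 = 11 h 23 min; less 60 min break → 10 h 23 min
Total: 4 h 48 min + 7 h 28 min + 6 h 3 min + 8 h 2 min + 10 h 23 min = 36 h 44 min.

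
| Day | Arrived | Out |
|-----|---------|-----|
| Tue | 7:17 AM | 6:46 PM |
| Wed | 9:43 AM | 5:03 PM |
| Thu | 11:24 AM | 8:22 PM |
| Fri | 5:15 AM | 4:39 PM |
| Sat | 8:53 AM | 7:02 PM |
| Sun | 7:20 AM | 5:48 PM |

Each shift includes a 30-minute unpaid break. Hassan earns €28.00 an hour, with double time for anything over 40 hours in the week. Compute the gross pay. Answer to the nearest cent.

Tue: 7:17 AM–6:46 PM = 11 h 29 min; less 30 min break → 10 h 59 min
Wed: 9:43 AM–5:03 PM = 7 h 20 min; less 30 min break → 6 h 50 min
Thu: 11:24 AM–8:22 PM = 8 h 58 min; less 30 min break → 8 h 28 min
Fri: 5:15 AM–4:39 PM = 11 h 24 min; less 30 min break → 10 h 54 min
Sat: 8:53 AM–7:02 PM = 10 h 9 min; less 30 min break → 9 h 39 min
Sun: 7:20 AM–5:48 PM = 10 h 28 min; less 30 min break → 9 h 58 min
Total worked: 56 h 48 min = 3408 min.
Regular 40 h 0 min = 2400 min at €28.00/h; overtime 16 h 48 min = 1008 min at €56.00/h.
Pay = (2400 × €28.00 + 1008 × €56.00) ÷ 60 = €2060.80.

€2060.80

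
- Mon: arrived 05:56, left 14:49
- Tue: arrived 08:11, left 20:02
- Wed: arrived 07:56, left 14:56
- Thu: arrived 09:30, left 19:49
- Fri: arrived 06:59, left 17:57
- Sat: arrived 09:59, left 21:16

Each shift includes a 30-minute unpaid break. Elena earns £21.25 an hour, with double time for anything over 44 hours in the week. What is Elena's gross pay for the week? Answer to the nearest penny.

Mon: 05:56–14:49 = 8 h 53 min; less 30 min break → 8 h 23 min
Tue: 08:11–20:02 = 11 h 51 min; less 30 min break → 11 h 21 min
Wed: 07:56–14:56 = 7 h 0 min; less 30 min break → 6 h 30 min
Thu: 09:30–19:49 = 10 h 19 min; less 30 min break → 9 h 49 min
Fri: 06:59–17:57 = 10 h 58 min; less 30 min break → 10 h 28 min
Sat: 09:59–21:16 = 11 h 17 min; less 30 min break → 10 h 47 min
Total worked: 57 h 18 min = 3438 min.
Regular 44 h 0 min = 2640 min at £21.25/h; overtime 13 h 18 min = 798 min at £42.50/h.
Pay = (2640 × £21.25 + 798 × £42.50) ÷ 60 = £1500.25.

£1500.25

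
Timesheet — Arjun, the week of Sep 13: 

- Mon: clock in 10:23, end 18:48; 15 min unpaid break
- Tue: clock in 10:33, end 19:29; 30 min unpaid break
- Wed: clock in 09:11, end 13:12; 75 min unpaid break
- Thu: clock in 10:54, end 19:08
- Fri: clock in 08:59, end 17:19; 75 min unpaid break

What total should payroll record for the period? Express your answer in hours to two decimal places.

34.68 hours

Mon: 10:23–18:48 = 8 h 25 min; less 15 min break → 8 h 10 min
Tue: 10:33–19:29 = 8 h 56 min; less 30 min break → 8 h 26 min
Wed: 09:11–13:12 = 4 h 1 min; less 75 min break → 2 h 46 min
Thu: 10:54–19:08 = 8 h 14 min
Fri: 08:59–17:19 = 8 h 20 min; less 75 min break → 7 h 5 min
Total: 8 h 10 min + 8 h 26 min + 2 h 46 min + 8 h 14 min + 7 h 5 min = 34 h 41 min.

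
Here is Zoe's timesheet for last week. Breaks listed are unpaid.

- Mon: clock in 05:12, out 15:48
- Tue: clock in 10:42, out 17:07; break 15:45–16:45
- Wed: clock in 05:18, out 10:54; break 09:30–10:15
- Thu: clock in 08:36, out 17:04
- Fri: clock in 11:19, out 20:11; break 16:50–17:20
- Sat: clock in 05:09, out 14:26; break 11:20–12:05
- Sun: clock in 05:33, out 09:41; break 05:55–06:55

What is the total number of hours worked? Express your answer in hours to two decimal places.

49.37 hours

Mon: 05:12–15:48 = 10 h 36 min
Tue: 10:42–17:07 = 6 h 25 min; less 60 min break → 5 h 25 min
Wed: 05:18–10:54 = 5 h 36 min; less 45 min break → 4 h 51 min
Thu: 08:36–17:04 = 8 h 28 min
Fri: 11:19–20:11 = 8 h 52 min; less 30 min break → 8 h 22 min
Sat: 05:09–14:26 = 9 h 17 min; less 45 min break → 8 h 32 min
Sun: 05:33–09:41 = 4 h 8 min; less 60 min break → 3 h 8 min
Total: 10 h 36 min + 5 h 25 min + 4 h 51 min + 8 h 28 min + 8 h 22 min + 8 h 32 min + 3 h 8 min = 49 h 22 min.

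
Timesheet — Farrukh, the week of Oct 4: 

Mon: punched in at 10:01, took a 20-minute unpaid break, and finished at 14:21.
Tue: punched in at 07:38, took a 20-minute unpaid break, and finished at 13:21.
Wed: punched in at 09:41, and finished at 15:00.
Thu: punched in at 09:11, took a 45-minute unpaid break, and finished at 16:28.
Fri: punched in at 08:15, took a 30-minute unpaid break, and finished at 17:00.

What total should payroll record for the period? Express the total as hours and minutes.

29 h 29 min

Mon: 10:01–14:21 = 4 h 20 min; less 20 min break → 4 h 0 min
Tue: 07:38–13:21 = 5 h 43 min; less 20 min break → 5 h 23 min
Wed: 09:41–15:00 = 5 h 19 min
Thu: 09:11–16:28 = 7 h 17 min; less 45 min break → 6 h 32 min
Fri: 08:15–17:00 = 8 h 45 min; less 30 min break → 8 h 15 min
Total: 4 h 0 min + 5 h 23 min + 5 h 19 min + 6 h 32 min + 8 h 15 min = 29 h 29 min.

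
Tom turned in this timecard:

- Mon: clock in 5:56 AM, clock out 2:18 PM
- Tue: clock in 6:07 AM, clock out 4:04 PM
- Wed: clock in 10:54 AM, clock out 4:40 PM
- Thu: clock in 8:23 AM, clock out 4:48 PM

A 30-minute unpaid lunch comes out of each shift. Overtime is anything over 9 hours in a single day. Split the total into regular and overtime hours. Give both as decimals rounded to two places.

Mon: 5:56 AM–2:18 PM = 8 h 22 min; less 30 min break → 7 h 52 min
Tue: 6:07 AM–4:04 PM = 9 h 57 min; less 30 min break → 9 h 27 min
Wed: 10:54 AM–4:40 PM = 5 h 46 min; less 30 min break → 5 h 16 min
Thu: 8:23 AM–4:48 PM = 8 h 25 min; less 30 min break → 7 h 55 min
Mon reg 7 h 52 min / OT 0 h 0 min; Tue reg 9 h 0 min / OT 0 h 27 min; Wed reg 5 h 16 min / OT 0 h 0 min; Thu reg 7 h 55 min / OT 0 h 0 min.
Totals: regular 30 h 3 min, overtime 0 h 27 min.

Regular 30.05 hours, overtime 0.45 hours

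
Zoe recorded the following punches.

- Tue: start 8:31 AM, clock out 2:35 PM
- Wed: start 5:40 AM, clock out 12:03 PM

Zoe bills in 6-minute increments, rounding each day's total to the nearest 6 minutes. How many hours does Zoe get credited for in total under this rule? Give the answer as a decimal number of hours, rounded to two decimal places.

Tue: 8:31 AM–2:35 PM = 6 h 4 min → rounds to 6 h 6 min
Wed: 5:40 AM–12:03 PM = 6 h 23 min → rounds to 6 h 24 min
Total credited: 12 h 30 min.

12.50 hours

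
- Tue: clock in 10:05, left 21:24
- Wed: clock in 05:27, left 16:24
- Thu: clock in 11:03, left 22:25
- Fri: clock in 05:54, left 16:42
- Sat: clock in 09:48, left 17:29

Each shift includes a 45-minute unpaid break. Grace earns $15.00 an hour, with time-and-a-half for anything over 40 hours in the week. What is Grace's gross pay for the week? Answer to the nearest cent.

$788.25

Tue: 10:05–21:24 = 11 h 19 min; less 45 min break → 10 h 34 min
Wed: 05:27–16:24 = 10 h 57 min; less 45 min break → 10 h 12 min
Thu: 11:03–22:25 = 11 h 22 min; less 45 min break → 10 h 37 min
Fri: 05:54–16:42 = 10 h 48 min; less 45 min break → 10 h 3 min
Sat: 09:48–17:29 = 7 h 41 min; less 45 min break → 6 h 56 min
Total worked: 48 h 22 min = 2902 min.
Regular 40 h 0 min = 2400 min at $15.00/h; overtime 8 h 22 min = 502 min at $22.50/h.
Pay = (2400 × $15.00 + 502 × $22.50) ÷ 60 = $788.25.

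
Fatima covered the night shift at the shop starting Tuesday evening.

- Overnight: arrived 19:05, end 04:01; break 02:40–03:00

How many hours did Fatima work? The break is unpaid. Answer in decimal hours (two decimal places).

Overnight: 19:05 → midnight = 4 h 55 min; midnight → 04:01 = 4 h 1 min; span 8 h 56 min; less 20 min break → 8 h 36 min

8.60 hours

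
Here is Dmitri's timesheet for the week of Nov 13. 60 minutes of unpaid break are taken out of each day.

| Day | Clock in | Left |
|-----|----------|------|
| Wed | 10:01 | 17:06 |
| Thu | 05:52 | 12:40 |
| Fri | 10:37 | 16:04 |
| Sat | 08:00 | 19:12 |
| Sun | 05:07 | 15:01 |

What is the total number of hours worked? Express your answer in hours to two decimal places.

35.43 hours

Wed: 10:01–17:06 = 7 h 5 min; less 60 min break → 6 h 5 min
Thu: 05:52–12:40 = 6 h 48 min; less 60 min break → 5 h 48 min
Fri: 10:37–16:04 = 5 h 27 min; less 60 min break → 4 h 27 min
Sat: 08:00–19:12 = 11 h 12 min; less 60 min break → 10 h 12 min
Sun: 05:07–15:01 = 9 h 54 min; less 60 min break → 8 h 54 min
Total: 6 h 5 min + 5 h 48 min + 4 h 27 min + 10 h 12 min + 8 h 54 min = 35 h 26 min.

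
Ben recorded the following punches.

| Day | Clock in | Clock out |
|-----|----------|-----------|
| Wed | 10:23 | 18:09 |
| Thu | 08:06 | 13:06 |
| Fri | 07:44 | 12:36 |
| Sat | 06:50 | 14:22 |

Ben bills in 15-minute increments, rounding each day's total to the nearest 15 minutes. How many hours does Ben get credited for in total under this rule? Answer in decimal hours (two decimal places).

Wed: 10:23–18:09 = 7 h 46 min → rounds to 7 h 45 min
Thu: 08:06–13:06 = 5 h 0 min → rounds to 5 h 0 min
Fri: 07:44–12:36 = 4 h 52 min → rounds to 4 h 45 min
Sat: 06:50–14:22 = 7 h 32 min → rounds to 7 h 30 min
Total credited: 25 h 0 min.

25.00 hours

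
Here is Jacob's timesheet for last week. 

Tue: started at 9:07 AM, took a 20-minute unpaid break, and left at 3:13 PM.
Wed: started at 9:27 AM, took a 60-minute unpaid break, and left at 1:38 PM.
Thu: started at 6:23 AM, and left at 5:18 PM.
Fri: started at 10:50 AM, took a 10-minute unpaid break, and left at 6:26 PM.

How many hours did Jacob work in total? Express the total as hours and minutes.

Tue: 9:07 AM–3:13 PM = 6 h 6 min; less 20 min break → 5 h 46 min
Wed: 9:27 AM–1:38 PM = 4 h 11 min; less 60 min break → 3 h 11 min
Thu: 6:23 AM–5:18 PM = 10 h 55 min
Fri: 10:50 AM–6:26 PM = 7 h 36 min; less 10 min break → 7 h 26 min
Total: 5 h 46 min + 3 h 11 min + 10 h 55 min + 7 h 26 min = 27 h 18 min.

27 h 18 min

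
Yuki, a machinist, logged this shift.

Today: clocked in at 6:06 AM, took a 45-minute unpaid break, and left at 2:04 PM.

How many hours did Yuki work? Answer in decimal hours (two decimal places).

7.22 hours

Today: 6:06 AM–2:04 PM = 7 h 58 min; less 45 min break → 7 h 13 min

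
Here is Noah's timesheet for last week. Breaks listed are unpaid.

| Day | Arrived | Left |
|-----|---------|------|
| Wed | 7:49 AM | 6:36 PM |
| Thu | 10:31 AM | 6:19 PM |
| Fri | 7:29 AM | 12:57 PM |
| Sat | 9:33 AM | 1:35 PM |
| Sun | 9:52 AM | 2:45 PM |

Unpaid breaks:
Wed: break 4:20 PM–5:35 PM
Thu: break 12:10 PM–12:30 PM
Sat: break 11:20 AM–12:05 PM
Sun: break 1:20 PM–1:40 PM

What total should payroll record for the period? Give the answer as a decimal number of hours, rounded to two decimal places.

30.30 hours

Wed: 7:49 AM–6:36 PM = 10 h 47 min; less 75 min break → 9 h 32 min
Thu: 10:31 AM–6:19 PM = 7 h 48 min; less 20 min break → 7 h 28 min
Fri: 7:29 AM–12:57 PM = 5 h 28 min
Sat: 9:33 AM–1:35 PM = 4 h 2 min; less 45 min break → 3 h 17 min
Sun: 9:52 AM–2:45 PM = 4 h 53 min; less 20 min break → 4 h 33 min
Total: 9 h 32 min + 7 h 28 min + 5 h 28 min + 3 h 17 min + 4 h 33 min = 30 h 18 min.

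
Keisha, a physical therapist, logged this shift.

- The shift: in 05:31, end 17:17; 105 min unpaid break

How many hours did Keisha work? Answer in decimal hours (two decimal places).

The shift: 05:31–17:17 = 11 h 46 min; less 105 min break → 10 h 1 min

10.02 hours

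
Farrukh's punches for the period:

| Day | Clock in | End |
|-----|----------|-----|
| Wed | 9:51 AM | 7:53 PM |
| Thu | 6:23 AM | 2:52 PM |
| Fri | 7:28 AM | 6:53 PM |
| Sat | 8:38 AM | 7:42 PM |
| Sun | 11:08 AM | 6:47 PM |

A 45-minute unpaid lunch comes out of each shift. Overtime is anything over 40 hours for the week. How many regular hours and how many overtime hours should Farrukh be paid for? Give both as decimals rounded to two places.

Wed: 9:51 AM–7:53 PM = 10 h 2 min; less 45 min break → 9 h 17 min
Thu: 6:23 AM–2:52 PM = 8 h 29 min; less 45 min break → 7 h 44 min
Fri: 7:28 AM–6:53 PM = 11 h 25 min; less 45 min break → 10 h 40 min
Sat: 8:38 AM–7:42 PM = 11 h 4 min; less 45 min break → 10 h 19 min
Sun: 11:08 AM–6:47 PM = 7 h 39 min; less 45 min break → 6 h 54 min
Total worked: 44 h 54 min = 44.90 h.
Threshold 40 h → overtime 4 h 54 min, regular 40 h 0 min.

Regular 40.00 hours, overtime 4.90 hours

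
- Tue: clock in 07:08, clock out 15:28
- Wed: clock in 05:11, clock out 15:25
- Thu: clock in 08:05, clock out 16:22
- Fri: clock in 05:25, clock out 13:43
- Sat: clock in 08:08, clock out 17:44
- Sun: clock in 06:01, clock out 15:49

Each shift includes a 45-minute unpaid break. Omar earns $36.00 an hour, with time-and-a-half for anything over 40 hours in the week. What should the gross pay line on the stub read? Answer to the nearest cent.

Tue: 07:08–15:28 = 8 h 20 min; less 45 min break → 7 h 35 min
Wed: 05:11–15:25 = 10 h 14 min; less 45 min break → 9 h 29 min
Thu: 08:05–16:22 = 8 h 17 min; less 45 min break → 7 h 32 min
Fri: 05:25–13:43 = 8 h 18 min; less 45 min break → 7 h 33 min
Sat: 08:08–17:44 = 9 h 36 min; less 45 min break → 8 h 51 min
Sun: 06:01–15:49 = 9 h 48 min; less 45 min break → 9 h 3 min
Total worked: 50 h 3 min = 3003 min.
Regular 40 h 0 min = 2400 min at $36.00/h; overtime 10 h 3 min = 603 min at $54.00/h.
Pay = (2400 × $36.00 + 603 × $54.00) ÷ 60 = $1982.70.

$1982.70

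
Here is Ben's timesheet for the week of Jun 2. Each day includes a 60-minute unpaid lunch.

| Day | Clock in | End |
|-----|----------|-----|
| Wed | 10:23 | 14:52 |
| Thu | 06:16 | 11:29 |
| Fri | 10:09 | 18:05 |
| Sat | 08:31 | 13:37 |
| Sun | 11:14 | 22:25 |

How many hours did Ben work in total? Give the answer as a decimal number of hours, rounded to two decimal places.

28.92 hours

Wed: 10:23–14:52 = 4 h 29 min; less 60 min break → 3 h 29 min
Thu: 06:16–11:29 = 5 h 13 min; less 60 min break → 4 h 13 min
Fri: 10:09–18:05 = 7 h 56 min; less 60 min break → 6 h 56 min
Sat: 08:31–13:37 = 5 h 6 min; less 60 min break → 4 h 6 min
Sun: 11:14–22:25 = 11 h 11 min; less 60 min break → 10 h 11 min
Total: 3 h 29 min + 4 h 13 min + 6 h 56 min + 4 h 6 min + 10 h 11 min = 28 h 55 min.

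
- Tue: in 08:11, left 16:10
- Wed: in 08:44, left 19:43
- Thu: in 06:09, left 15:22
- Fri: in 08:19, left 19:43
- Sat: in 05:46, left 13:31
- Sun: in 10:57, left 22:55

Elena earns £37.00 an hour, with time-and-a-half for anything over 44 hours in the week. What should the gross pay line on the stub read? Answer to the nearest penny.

Tue: 08:11–16:10 = 7 h 59 min
Wed: 08:44–19:43 = 10 h 59 min
Thu: 06:09–15:22 = 9 h 13 min
Fri: 08:19–19:43 = 11 h 24 min
Sat: 05:46–13:31 = 7 h 45 min
Sun: 10:57–22:55 = 11 h 58 min
Total worked: 59 h 18 min = 3558 min.
Regular 44 h 0 min = 2640 min at £37.00/h; overtime 15 h 18 min = 918 min at £55.50/h.
Pay = (2640 × £37.00 + 918 × £55.50) ÷ 60 = £2477.15.

£2477.15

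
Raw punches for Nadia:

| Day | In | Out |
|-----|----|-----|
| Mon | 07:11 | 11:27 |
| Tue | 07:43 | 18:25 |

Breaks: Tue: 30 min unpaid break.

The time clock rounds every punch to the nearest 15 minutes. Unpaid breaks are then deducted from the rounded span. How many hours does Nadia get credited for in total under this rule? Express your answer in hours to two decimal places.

14.50 hours

Mon: in 07:11→07:15, out 11:27→11:30; 4 h 15 min
Tue: in 07:43→07:45, out 18:25→18:30; 10 h 45 min − 30 min = 10 h 15 min
Total credited: 14 h 30 min.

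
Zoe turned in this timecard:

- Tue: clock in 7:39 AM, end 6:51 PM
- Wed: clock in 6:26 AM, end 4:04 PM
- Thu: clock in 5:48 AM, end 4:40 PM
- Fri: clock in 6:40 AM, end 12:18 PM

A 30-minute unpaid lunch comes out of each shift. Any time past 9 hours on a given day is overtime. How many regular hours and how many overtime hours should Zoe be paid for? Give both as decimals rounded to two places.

Regular 32.13 hours, overtime 3.20 hours

Tue: 7:39 AM–6:51 PM = 11 h 12 min; less 30 min break → 10 h 42 min
Wed: 6:26 AM–4:04 PM = 9 h 38 min; less 30 min break → 9 h 8 min
Thu: 5:48 AM–4:40 PM = 10 h 52 min; less 30 min break → 10 h 22 min
Fri: 6:40 AM–12:18 PM = 5 h 38 min; less 30 min break → 5 h 8 min
Tue reg 9 h 0 min / OT 1 h 42 min; Wed reg 9 h 0 min / OT 0 h 8 min; Thu reg 9 h 0 min / OT 1 h 22 min; Fri reg 5 h 8 min / OT 0 h 0 min.
Totals: regular 32 h 8 min, overtime 3 h 12 min.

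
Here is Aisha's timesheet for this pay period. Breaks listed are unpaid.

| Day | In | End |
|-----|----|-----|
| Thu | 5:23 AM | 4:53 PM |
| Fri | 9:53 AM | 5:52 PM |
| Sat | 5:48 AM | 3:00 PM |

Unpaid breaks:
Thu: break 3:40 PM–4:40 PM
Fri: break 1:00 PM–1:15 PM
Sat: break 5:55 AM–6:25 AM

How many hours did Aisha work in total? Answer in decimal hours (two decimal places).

Thu: 5:23 AM–4:53 PM = 11 h 30 min; less 60 min break → 10 h 30 min
Fri: 9:53 AM–5:52 PM = 7 h 59 min; less 15 min break → 7 h 44 min
Sat: 5:48 AM–3:00 PM = 9 h 12 min; less 30 min break → 8 h 42 min
Total: 10 h 30 min + 7 h 44 min + 8 h 42 min = 26 h 56 min.

26.93 hours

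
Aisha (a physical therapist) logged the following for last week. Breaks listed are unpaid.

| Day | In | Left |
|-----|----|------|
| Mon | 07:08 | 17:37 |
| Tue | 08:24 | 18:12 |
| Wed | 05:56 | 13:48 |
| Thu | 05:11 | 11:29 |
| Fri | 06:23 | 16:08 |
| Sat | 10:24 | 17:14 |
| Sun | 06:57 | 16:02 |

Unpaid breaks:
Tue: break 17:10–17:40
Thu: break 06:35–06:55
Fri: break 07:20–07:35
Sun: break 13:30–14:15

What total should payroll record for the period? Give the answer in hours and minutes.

Mon: 07:08–17:37 = 10 h 29 min
Tue: 08:24–18:12 = 9 h 48 min; less 30 min break → 9 h 18 min
Wed: 05:56–13:48 = 7 h 52 min
Thu: 05:11–11:29 = 6 h 18 min; less 20 min break → 5 h 58 min
Fri: 06:23–16:08 = 9 h 45 min; less 15 min break → 9 h 30 min
Sat: 10:24–17:14 = 6 h 50 min
Sun: 06:57–16:02 = 9 h 5 min; less 45 min break → 8 h 20 min
Total: 10 h 29 min + 9 h 18 min + 7 h 52 min + 5 h 58 min + 9 h 30 min + 6 h 50 min + 8 h 20 min = 58 h 17 min.

58 h 17 min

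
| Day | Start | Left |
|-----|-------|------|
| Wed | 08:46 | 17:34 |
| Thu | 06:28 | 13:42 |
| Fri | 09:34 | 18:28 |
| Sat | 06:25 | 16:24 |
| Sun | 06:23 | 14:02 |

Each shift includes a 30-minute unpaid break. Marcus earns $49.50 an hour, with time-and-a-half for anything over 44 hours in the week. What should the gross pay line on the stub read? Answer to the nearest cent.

Wed: 08:46–17:34 = 8 h 48 min; less 30 min break → 8 h 18 min
Thu: 06:28–13:42 = 7 h 14 min; less 30 min break → 6 h 44 min
Fri: 09:34–18:28 = 8 h 54 min; less 30 min break → 8 h 24 min
Sat: 06:25–16:24 = 9 h 59 min; less 30 min break → 9 h 29 min
Sun: 06:23–14:02 = 7 h 39 min; less 30 min break → 7 h 9 min
Total worked: 40 h 4 min = 2404 min.
Regular 40 h 4 min = 2404 min at $49.50/h; overtime 0 h 0 min = 0 min at $74.25/h.
Pay = (2404 × $49.50 + 0 × $74.25) ÷ 60 = $1983.30.

$1983.30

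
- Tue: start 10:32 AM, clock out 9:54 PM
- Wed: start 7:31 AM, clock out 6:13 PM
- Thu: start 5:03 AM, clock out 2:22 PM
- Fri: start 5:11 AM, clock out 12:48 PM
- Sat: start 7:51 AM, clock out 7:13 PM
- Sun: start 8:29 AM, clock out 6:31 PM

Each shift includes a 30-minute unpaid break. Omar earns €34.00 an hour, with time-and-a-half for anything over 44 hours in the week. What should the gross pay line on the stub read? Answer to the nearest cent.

Tue: 10:32 AM–9:54 PM = 11 h 22 min; less 30 min break → 10 h 52 min
Wed: 7:31 AM–6:13 PM = 10 h 42 min; less 30 min break → 10 h 12 min
Thu: 5:03 AM–2:22 PM = 9 h 19 min; less 30 min break → 8 h 49 min
Fri: 5:11 AM–12:48 PM = 7 h 37 min; less 30 min break → 7 h 7 min
Sat: 7:51 AM–7:13 PM = 11 h 22 min; less 30 min break → 10 h 52 min
Sun: 8:29 AM–6:31 PM = 10 h 2 min; less 30 min break → 9 h 32 min
Total worked: 57 h 24 min = 3444 min.
Regular 44 h 0 min = 2640 min at €34.00/h; overtime 13 h 24 min = 804 min at €51.00/h.
Pay = (2640 × €34.00 + 804 × €51.00) ÷ 60 = €2179.40.

€2179.40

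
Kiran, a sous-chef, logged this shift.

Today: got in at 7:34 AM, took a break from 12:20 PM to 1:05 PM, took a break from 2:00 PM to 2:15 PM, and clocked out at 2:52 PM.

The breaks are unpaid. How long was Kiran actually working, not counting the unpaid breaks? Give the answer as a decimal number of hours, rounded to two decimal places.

6.30 hours

Today: 7:34 AM–2:52 PM = 7 h 18 min; less 60 min break → 6 h 18 min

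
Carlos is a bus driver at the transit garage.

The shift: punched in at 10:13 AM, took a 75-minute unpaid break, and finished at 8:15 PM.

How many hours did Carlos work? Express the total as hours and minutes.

The shift: 10:13 AM–8:15 PM = 10 h 2 min; less 75 min break → 8 h 47 min

8 h 47 min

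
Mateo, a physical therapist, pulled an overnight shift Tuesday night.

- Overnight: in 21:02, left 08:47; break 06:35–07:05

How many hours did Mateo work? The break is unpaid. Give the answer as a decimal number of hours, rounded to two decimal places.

Overnight: 21:02 → midnight = 2 h 58 min; midnight → 08:47 = 8 h 47 min; span 11 h 45 min; less 30 min break → 11 h 15 min

11.25 hours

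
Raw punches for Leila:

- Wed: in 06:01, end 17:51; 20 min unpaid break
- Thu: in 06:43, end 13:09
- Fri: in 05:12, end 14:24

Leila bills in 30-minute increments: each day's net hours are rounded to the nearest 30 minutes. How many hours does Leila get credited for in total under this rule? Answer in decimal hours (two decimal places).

27.00 hours

Wed: 06:01–17:51 = 11 h 50 min − 20 min = 11 h 30 min → rounds to 11 h 30 min
Thu: 06:43–13:09 = 6 h 26 min → rounds to 6 h 30 min
Fri: 05:12–14:24 = 9 h 12 min → rounds to 9 h 0 min
Total credited: 27 h 0 min.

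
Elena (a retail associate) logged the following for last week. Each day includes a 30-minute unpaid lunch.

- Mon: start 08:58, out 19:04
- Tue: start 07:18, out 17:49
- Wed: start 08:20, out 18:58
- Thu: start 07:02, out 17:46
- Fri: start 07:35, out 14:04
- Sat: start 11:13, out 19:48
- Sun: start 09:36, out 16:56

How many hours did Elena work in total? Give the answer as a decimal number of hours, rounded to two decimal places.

Mon: 08:58–19:04 = 10 h 6 min; less 30 min break → 9 h 36 min
Tue: 07:18–17:49 = 10 h 31 min; less 30 min break → 10 h 1 min
Wed: 08:20–18:58 = 10 h 38 min; less 30 min break → 10 h 8 min
Thu: 07:02–17:46 = 10 h 44 min; less 30 min break → 10 h 14 min
Fri: 07:35–14:04 = 6 h 29 min; less 30 min break → 5 h 59 min
Sat: 11:13–19:48 = 8 h 35 min; less 30 min break → 8 h 5 min
Sun: 09:36–16:56 = 7 h 20 min; less 30 min break → 6 h 50 min
Total: 9 h 36 min + 10 h 1 min + 10 h 8 min + 10 h 14 min + 5 h 59 min + 8 h 5 min + 6 h 50 min = 60 h 53 min.

60.88 hours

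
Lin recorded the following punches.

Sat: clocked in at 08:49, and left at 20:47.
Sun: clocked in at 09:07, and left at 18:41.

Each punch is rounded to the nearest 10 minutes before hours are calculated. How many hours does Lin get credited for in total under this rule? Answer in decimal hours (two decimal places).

21.50 hours

Sat: in 08:49→08:50, out 20:47→20:50; 12 h 0 min
Sun: in 09:07→09:10, out 18:41→18:40; 9 h 30 min
Total credited: 21 h 30 min.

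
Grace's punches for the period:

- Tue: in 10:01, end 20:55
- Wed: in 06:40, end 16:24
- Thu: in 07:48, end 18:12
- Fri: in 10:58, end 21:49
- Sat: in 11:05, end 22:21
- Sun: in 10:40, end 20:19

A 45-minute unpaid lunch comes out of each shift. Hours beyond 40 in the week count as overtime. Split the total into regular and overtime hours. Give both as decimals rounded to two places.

Regular 40.00 hours, overtime 18.30 hours

Tue: 10:01–20:55 = 10 h 54 min; less 45 min break → 10 h 9 min
Wed: 06:40–16:24 = 9 h 44 min; less 45 min break → 8 h 59 min
Thu: 07:48–18:12 = 10 h 24 min; less 45 min break → 9 h 39 min
Fri: 10:58–21:49 = 10 h 51 min; less 45 min break → 10 h 6 min
Sat: 11:05–22:21 = 11 h 16 min; less 45 min break → 10 h 31 min
Sun: 10:40–20:19 = 9 h 39 min; less 45 min break → 8 h 54 min
Total worked: 58 h 18 min = 58.30 h.
Threshold 40 h → overtime 18 h 18 min, regular 40 h 0 min.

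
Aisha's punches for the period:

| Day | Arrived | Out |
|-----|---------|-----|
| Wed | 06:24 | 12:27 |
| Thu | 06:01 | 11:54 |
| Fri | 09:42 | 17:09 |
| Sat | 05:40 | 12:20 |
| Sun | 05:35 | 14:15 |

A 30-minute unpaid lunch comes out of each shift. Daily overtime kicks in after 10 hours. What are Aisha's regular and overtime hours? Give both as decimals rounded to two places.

Regular 32.22 hours, overtime 0.00 hours

Wed: 06:24–12:27 = 6 h 3 min; less 30 min break → 5 h 33 min
Thu: 06:01–11:54 = 5 h 53 min; less 30 min break → 5 h 23 min
Fri: 09:42–17:09 = 7 h 27 min; less 30 min break → 6 h 57 min
Sat: 05:40–12:20 = 6 h 40 min; less 30 min break → 6 h 10 min
Sun: 05:35–14:15 = 8 h 40 min; less 30 min break → 8 h 10 min
Wed reg 5 h 33 min / OT 0 h 0 min; Thu reg 5 h 23 min / OT 0 h 0 min; Fri reg 6 h 57 min / OT 0 h 0 min; Sat reg 6 h 10 min / OT 0 h 0 min; Sun reg 8 h 10 min / OT 0 h 0 min.
Totals: regular 32 h 13 min, overtime 0 h 0 min.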